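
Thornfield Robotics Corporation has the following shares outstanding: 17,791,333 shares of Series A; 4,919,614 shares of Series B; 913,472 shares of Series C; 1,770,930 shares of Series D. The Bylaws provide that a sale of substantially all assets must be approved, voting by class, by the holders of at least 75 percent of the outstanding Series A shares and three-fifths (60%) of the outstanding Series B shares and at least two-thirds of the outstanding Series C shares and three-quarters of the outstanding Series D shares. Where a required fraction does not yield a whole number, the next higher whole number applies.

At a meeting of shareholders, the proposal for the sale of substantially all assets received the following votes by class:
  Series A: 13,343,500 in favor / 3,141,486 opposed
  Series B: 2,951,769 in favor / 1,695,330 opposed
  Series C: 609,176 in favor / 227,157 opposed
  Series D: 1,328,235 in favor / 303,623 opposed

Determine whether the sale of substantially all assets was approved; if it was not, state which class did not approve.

Series A: 3/4 of 17791333 = 13343499.75, rounded up to 13343500; 13,343,500 required, 13,343,500 in favor — approved.
Series B: 3/5 of 4919614 = 2951768.40, rounded up to 2951769; 2,951,769 required, 2,951,769 in favor — approved.
Series C: 2/3 of 913472 = 608981.33, rounded up to 608982; 608,982 required, 609,176 in favor — approved.
Series D: 3/4 of 1770930 = 1328197.50, rounded up to 1328198; 1,328,198 required, 1,328,235 in favor — approved.

Approved — every class gave the required vote.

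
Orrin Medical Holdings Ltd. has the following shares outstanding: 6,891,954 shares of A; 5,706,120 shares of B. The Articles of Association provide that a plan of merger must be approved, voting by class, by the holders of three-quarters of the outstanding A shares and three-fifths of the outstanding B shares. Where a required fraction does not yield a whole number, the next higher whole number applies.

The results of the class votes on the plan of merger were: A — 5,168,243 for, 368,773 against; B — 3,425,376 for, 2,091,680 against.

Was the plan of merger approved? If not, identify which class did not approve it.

Not approved — the A shares did not give the required vote.

A: 3/4 of 6891954 = 5168965.50, rounded up to 5168966; 5,168,966 required, 5,168,243 in favor — not approved.
B: 3/5 of 5706120 = 3423672; 3,423,672 required, 3,425,376 in favor — approved.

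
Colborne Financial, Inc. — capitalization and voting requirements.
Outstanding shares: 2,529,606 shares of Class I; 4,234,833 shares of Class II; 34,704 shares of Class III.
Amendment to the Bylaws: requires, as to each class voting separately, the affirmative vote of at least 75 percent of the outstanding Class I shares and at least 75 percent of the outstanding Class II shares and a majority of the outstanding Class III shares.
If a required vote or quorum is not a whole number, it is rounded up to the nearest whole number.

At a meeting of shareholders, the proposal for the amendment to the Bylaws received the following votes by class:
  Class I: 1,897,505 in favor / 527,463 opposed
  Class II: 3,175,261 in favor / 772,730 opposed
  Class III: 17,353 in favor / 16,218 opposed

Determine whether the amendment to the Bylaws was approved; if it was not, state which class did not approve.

Class I: 3/4 of 2529606 = 1897204.50, rounded up to 1897205; 1,897,205 required, 1,897,505 in favor — approved.
Class II: 3/4 of 4234833 = 3176124.75, rounded up to 3176125; 3,176,125 required, 3,175,261 in favor — not approved.
Class III: a majority of 34704 is 17353; 17,353 required, 17,353 in favor — approved.

Not approved — the Class II shares did not give the required vote.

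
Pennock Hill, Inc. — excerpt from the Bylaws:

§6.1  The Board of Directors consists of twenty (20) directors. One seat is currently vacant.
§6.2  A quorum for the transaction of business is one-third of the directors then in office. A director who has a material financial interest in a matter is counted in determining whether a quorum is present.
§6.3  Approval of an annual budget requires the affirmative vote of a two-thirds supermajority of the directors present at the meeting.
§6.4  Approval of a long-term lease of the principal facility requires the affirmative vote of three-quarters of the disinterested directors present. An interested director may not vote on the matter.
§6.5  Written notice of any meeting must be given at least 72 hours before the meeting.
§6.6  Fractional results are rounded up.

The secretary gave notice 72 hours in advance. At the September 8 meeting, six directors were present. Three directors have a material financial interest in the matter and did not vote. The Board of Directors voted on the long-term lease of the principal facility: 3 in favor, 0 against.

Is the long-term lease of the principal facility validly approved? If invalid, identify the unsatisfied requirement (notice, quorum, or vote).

Invalid — quorum requirement not satisfied.

Notice: 72 hours given; 72 required (72 ≥ 72). Satisfied.
Quorum: 6 present (interested directors count toward quorum); quorum is 7. Not satisfied.
Vote: the long-term lease of the principal facility requires three-fourths of the disinterested directors present (6 − 3 = 3). 3/4 of 3 = 2.25, rounded up to 3, so 3 affirmative votes are needed; 3 voted in favor. Satisfied. (Moot — without a quorum no business can be validly transacted.)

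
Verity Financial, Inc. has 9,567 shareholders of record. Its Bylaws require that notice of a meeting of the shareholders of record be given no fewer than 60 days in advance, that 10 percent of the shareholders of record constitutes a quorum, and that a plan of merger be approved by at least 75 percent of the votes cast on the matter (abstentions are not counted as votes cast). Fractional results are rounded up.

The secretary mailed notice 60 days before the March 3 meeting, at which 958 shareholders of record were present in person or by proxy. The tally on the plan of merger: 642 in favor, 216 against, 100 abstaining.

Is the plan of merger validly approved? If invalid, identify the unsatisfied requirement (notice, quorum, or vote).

Invalid — vote requirement not satisfied.

Notice: 60 days given; 60 required. Satisfied.
Quorum: 10% of 9,567 = 956.70, rounded up to 957; 958 present. Satisfied.
Vote: requires three-fourths of the votes cast (958 − 100 abstaining = 858); 3/4 of 858 = 643.50, rounded up to 644, so 644 needed; 642 in favor. Not satisfied.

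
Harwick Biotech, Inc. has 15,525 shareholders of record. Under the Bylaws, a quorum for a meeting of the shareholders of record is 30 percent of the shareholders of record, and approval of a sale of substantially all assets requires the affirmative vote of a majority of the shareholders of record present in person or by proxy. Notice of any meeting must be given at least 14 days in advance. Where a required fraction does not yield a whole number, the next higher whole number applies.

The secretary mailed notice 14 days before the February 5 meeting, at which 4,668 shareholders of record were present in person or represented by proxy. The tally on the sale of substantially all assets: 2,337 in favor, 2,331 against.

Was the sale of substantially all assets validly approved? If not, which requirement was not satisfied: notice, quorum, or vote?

Valid — all requirements satisfied.

Notice: 14 days given; 14 required. Satisfied.
Quorum: 30% of 15,525 = 4,657.50, rounded up to 4,658; 4,668 present. Satisfied.
Vote: requires a majority of those present (4,668); a majority of 4668 is 2335, so 2,335 needed; 2,337 in favor. Satisfied.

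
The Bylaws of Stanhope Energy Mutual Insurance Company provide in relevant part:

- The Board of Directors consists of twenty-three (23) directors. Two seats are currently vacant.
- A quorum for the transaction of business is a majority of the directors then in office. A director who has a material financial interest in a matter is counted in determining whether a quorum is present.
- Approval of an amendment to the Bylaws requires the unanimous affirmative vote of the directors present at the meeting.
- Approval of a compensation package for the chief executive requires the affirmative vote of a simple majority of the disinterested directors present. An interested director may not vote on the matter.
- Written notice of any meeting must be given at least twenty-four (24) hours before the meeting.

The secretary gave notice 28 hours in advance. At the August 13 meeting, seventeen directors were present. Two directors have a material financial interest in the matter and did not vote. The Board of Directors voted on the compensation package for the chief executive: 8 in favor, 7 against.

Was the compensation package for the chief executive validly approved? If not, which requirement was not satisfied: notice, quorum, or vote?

Valid — all requirements satisfied.

Notice: 28 hours given; 24 required (28 ≥ 24). Satisfied.
Quorum: 17 present (interested directors count toward quorum); quorum is 11. Satisfied.
Vote: the compensation package for the chief executive requires a majority of the disinterested directors present (17 − 2 = 15). A majority of 15 is 8, so 8 affirmative votes are needed; 8 voted in favor. Satisfied.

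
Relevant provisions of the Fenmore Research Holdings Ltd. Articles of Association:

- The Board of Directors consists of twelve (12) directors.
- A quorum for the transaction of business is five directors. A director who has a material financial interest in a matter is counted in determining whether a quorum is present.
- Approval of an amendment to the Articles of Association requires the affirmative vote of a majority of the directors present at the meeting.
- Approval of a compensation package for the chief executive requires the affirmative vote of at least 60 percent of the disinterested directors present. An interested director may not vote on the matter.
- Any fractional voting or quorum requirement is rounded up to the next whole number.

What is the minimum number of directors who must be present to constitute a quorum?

5

The quorum is fixed at 5.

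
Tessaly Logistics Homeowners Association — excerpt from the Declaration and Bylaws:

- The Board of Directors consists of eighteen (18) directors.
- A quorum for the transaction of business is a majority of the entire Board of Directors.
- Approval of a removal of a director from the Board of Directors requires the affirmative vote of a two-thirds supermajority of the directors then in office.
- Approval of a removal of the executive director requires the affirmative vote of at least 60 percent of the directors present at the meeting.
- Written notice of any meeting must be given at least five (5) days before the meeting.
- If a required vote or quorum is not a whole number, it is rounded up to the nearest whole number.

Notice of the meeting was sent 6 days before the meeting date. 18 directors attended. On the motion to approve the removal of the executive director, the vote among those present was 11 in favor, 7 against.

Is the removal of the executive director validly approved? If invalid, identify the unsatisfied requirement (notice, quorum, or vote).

Valid — all requirements satisfied.

Notice: 6 days given; 5 required (6 ≥ 5). Satisfied.
Quorum: 18 present; quorum is 10. Satisfied.
Vote: the removal of the executive director requires three-fifths of the directors present (18). 3/5 of 18 = 10.80, rounded up to 11, so 11 affirmative votes are needed; 11 voted in favor. Satisfied.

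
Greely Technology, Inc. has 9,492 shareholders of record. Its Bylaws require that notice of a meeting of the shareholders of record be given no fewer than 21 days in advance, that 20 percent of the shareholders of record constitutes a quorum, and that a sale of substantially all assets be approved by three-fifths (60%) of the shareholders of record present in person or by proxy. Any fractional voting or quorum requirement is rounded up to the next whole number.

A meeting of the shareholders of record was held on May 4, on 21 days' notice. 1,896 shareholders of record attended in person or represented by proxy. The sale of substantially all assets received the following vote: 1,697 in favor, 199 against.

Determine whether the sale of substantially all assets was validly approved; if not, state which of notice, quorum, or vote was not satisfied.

Invalid — quorum requirement not satisfied.

Notice: 21 days given; 21 required. Satisfied.
Quorum: 20% of 9,492 = 1,898.40, rounded up to 1,899; 1,896 present. Not satisfied.
Vote: requires three-fifths of those present (1,896); 3/5 of 1896 = 1137.60, rounded up to 1138, so 1,138 needed; 1,697 in favor. Satisfied.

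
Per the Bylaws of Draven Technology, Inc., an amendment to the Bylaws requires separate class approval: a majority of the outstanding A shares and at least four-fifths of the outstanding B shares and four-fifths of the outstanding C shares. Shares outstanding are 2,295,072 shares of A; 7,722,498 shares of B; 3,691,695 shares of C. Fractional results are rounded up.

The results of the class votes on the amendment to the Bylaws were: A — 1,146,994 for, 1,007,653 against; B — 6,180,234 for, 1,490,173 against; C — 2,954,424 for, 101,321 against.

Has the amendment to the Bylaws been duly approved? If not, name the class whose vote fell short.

A: a majority of 2295072 is 1147537; 1,147,537 required, 1,146,994 in favor — not approved.
B: 4/5 of 7722498 = 6177998.40, rounded up to 6177999; 6,177,999 required, 6,180,234 in favor — approved.
C: 4/5 of 3691695 = 2953356; 2,953,356 required, 2,954,424 in favor — approved.

Not approved — the A shares did not give the required vote.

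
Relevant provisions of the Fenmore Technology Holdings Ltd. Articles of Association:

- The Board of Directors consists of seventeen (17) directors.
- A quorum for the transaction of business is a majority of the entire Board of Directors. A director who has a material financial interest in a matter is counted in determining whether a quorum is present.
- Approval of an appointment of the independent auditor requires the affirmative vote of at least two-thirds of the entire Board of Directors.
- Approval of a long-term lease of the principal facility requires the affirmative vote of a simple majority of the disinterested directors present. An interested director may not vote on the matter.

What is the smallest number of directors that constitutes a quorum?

9

A majority of 17 is 9.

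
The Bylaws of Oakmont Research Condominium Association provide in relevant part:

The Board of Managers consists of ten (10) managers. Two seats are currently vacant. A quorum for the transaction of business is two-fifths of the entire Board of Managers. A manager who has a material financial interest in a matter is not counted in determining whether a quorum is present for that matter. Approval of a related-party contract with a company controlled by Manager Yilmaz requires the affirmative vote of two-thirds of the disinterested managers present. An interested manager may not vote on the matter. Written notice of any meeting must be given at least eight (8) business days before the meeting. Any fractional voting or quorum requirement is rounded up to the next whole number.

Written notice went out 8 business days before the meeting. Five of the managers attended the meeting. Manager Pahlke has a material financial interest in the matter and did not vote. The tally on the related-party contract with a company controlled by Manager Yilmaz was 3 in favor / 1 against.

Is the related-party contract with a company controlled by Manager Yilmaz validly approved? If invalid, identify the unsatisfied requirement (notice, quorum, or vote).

Valid — all requirements satisfied.

Notice: 8 business days given; 8 required (8 ≥ 8). Satisfied.
Quorum: 5 present, but the 1 interested manager does not count, leaving 4. Quorum is 4. Satisfied.
Vote: the related-party contract with a company controlled by Manager Yilmaz requires two-thirds of the disinterested managers present (5 − 1 = 4). 2/3 of 4 = 2.67, rounded up to 3, so 3 affirmative votes are needed; 3 voted in favor. Satisfied.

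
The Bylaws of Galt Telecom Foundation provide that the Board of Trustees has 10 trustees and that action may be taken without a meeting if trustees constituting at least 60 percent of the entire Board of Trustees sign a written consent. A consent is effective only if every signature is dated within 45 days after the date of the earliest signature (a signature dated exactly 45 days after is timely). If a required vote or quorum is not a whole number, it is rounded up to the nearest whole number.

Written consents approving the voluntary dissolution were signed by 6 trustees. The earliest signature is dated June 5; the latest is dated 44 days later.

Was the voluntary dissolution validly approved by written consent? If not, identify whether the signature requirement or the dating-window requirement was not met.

Effective — both the signature and dating-window requirements are satisfied.

Signatures required: at least 60 percent of 10 — 3/5 of 10 = 6, so 6 needed; 6 signed. Sufficient.
Dating window: the latest signature is 44 days after the earliest; the limit is 45 days. Within the window.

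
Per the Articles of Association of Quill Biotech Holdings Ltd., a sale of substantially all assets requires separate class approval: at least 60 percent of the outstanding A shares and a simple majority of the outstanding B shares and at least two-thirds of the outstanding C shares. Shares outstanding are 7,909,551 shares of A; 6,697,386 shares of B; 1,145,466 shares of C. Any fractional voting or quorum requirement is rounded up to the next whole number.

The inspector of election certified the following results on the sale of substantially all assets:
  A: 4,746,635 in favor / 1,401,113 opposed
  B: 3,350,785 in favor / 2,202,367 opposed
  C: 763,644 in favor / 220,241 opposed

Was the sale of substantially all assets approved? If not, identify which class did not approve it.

Approved — every class gave the required vote.

A: 3/5 of 7909551 = 4745730.60, rounded up to 4745731; 4,745,731 required, 4,746,635 in favor — approved.
B: a majority of 6697386 is 3348694; 3,348,694 required, 3,350,785 in favor — approved.
C: 2/3 of 1145466 = 763644; 763,644 required, 763,644 in favor — approved.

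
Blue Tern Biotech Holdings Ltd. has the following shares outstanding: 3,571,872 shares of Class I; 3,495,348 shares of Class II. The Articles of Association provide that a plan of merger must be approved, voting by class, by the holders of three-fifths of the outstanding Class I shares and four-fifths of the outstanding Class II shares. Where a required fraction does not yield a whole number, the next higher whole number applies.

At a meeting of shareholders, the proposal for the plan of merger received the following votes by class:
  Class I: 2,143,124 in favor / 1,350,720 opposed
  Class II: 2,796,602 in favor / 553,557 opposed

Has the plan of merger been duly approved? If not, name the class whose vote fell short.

Approved — every class gave the required vote.

Class I: 3/5 of 3571872 = 2143123.20, rounded up to 2143124; 2,143,124 required, 2,143,124 in favor — approved.
Class II: 4/5 of 3495348 = 2796278.40, rounded up to 2796279; 2,796,279 required, 2,796,602 in favor — approved.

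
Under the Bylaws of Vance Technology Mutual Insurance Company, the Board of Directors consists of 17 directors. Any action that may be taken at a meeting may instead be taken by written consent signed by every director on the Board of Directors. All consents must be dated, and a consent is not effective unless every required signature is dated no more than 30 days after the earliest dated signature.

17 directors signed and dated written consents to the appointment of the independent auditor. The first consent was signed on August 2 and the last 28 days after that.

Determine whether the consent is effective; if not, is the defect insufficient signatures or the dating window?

Signatures required: every one of 17 — unanimous means all 17, so 17 needed; 17 signed. Sufficient.
Dating window: the latest signature is 28 days after the earliest; the limit is 30 days. Within the window.

Effective — both the signature and dating-window requirements are satisfied.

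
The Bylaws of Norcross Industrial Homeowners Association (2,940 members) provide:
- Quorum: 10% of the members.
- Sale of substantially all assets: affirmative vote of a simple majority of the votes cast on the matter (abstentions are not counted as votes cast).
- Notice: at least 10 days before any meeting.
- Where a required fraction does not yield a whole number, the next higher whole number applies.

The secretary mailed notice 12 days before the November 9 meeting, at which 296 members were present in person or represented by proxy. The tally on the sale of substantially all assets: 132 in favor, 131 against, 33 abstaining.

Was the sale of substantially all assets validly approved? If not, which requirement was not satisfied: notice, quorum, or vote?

Valid — all requirements satisfied.

Notice: 12 days given; 10 required. Satisfied.
Quorum: 10% of 2,940 = 294; 296 present. Satisfied.
Vote: requires a majority of the votes cast (296 − 33 abstaining = 263); a majority of 263 is 132, so 132 needed; 132 in favor. Satisfied.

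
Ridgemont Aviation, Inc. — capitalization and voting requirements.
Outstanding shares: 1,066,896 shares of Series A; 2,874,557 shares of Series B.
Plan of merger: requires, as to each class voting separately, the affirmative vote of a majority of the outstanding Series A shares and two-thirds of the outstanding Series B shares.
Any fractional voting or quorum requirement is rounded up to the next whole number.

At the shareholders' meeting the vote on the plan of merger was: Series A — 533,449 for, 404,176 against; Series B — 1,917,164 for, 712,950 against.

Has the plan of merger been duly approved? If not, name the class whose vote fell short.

Approved — every class gave the required vote.

Series A: a majority of 1066896 is 533449; 533,449 required, 533,449 in favor — approved.
Series B: 2/3 of 2874557 = 1916371.33, rounded up to 1916372; 1,916,372 required, 1,917,164 in favor — approved.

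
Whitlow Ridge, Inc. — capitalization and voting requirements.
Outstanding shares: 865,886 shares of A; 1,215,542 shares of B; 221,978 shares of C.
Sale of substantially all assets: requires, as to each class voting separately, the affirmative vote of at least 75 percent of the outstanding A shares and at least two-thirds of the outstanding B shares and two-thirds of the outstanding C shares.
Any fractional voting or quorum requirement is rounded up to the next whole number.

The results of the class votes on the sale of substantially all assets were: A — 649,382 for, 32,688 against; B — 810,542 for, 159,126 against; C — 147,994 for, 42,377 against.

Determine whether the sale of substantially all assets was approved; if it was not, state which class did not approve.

A: 3/4 of 865886 = 649414.50, rounded up to 649415; 649,415 required, 649,382 in favor — not approved.
B: 2/3 of 1215542 = 810361.33, rounded up to 810362; 810,362 required, 810,542 in favor — approved.
C: 2/3 of 221978 = 147985.33, rounded up to 147986; 147,986 required, 147,994 in favor — approved.

Not approved — the A shares did not give the required vote.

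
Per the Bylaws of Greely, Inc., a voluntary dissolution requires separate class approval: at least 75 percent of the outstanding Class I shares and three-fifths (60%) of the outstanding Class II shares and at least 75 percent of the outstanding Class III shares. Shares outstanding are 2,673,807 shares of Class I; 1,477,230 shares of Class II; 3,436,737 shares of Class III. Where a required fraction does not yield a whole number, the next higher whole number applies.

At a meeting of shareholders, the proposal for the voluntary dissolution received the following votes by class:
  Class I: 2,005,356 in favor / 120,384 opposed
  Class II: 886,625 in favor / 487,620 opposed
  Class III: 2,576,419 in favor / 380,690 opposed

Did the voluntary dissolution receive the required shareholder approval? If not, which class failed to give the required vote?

Class I: 3/4 of 2673807 = 2005355.25, rounded up to 2005356; 2,005,356 required, 2,005,356 in favor — approved.
Class II: 3/5 of 1477230 = 886338; 886,338 required, 886,625 in favor — approved.
Class III: 3/4 of 3436737 = 2577552.75, rounded up to 2577553; 2,577,553 required, 2,576,419 in favor — not approved.

Not approved — the Class III shares did not give the required vote.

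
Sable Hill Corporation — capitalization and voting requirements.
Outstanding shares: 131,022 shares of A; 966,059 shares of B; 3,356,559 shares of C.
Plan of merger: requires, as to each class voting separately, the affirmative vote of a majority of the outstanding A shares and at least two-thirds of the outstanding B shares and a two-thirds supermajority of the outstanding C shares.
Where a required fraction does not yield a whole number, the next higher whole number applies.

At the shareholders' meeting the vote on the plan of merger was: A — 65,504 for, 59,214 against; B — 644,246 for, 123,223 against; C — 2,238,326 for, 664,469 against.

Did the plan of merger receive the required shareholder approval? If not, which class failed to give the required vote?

A: a majority of 131022 is 65512; 65,512 required, 65,504 in favor — not approved.
B: 2/3 of 966059 = 644039.33, rounded up to 644040; 644,040 required, 644,246 in favor — approved.
C: 2/3 of 3356559 = 2237706; 2,237,706 required, 2,238,326 in favor — approved.

Not approved — the A shares did not give the required vote.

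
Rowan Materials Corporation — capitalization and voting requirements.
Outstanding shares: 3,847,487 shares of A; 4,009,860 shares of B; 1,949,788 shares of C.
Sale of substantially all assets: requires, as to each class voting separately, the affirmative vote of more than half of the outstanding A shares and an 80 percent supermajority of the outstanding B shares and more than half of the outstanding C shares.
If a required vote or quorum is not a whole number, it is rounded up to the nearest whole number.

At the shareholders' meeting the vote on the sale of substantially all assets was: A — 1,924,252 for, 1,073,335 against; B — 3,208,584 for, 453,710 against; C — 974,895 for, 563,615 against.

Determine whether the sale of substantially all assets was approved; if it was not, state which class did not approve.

A: a majority of 3847487 is 1923744; 1,923,744 required, 1,924,252 in favor — approved.
B: 4/5 of 4009860 = 3207888; 3,207,888 required, 3,208,584 in favor — approved.
C: a majority of 1949788 is 974895; 974,895 required, 974,895 in favor — approved.

Approved — every class gave the required vote.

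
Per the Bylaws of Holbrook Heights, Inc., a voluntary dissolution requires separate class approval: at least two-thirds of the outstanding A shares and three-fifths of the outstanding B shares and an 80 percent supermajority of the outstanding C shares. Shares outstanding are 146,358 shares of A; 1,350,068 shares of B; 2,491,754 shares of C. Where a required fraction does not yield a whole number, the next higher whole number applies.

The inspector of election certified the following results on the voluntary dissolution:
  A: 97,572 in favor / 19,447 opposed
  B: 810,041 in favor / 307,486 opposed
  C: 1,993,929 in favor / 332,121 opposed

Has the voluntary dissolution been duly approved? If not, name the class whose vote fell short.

Approved — every class gave the required vote.

A: 2/3 of 146358 = 97572; 97,572 required, 97,572 in favor — approved.
B: 3/5 of 1350068 = 810040.80, rounded up to 810041; 810,041 required, 810,041 in favor — approved.
C: 4/5 of 2491754 = 1993403.20, rounded up to 1993404; 1,993,404 required, 1,993,929 in favor — approved.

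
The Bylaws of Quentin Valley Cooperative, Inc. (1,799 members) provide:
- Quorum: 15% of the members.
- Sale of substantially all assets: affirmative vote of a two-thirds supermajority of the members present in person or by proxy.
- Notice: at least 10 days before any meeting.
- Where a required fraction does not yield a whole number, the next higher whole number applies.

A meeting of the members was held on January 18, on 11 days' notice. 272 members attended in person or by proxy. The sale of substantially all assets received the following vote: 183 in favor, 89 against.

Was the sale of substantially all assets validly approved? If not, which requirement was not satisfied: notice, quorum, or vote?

Notice: 11 days given; 10 required. Satisfied.
Quorum: 15% of 1,799 = 269.85, rounded up to 270; 272 present. Satisfied.
Vote: requires two-thirds of those present (272); 2/3 of 272 = 181.33, rounded up to 182, so 182 needed; 183 in favor. Satisfied.

Valid — all requirements satisfied.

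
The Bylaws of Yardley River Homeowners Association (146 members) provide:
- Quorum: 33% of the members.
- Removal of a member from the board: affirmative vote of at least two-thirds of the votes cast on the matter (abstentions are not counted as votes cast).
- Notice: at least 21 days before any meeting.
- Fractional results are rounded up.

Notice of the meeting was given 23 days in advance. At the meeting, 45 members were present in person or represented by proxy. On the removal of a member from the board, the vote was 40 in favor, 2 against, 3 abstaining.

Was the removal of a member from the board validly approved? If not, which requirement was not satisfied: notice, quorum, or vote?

Invalid — quorum requirement not satisfied.

Notice: 23 days given; 21 required. Satisfied.
Quorum: 33% of 146 = 48.18, rounded up to 49; 45 present. Not satisfied.
Vote: requires two-thirds of the votes cast (45 − 3 abstaining = 42); 2/3 of 42 = 28, so 28 needed; 40 in favor. Satisfied.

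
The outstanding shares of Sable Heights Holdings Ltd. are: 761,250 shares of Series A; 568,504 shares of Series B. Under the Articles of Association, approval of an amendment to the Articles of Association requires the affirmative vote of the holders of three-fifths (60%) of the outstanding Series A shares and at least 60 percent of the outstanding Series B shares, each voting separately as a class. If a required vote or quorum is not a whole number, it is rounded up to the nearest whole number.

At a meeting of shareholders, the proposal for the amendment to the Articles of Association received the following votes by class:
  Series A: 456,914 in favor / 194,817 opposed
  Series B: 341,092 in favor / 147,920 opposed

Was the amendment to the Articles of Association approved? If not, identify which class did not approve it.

Series A: 3/5 of 761250 = 456750; 456,750 required, 456,914 in favor — approved.
Series B: 3/5 of 568504 = 341102.40, rounded up to 341103; 341,103 required, 341,092 in favor — not approved.

Not approved — the Series B shares did not give the required vote.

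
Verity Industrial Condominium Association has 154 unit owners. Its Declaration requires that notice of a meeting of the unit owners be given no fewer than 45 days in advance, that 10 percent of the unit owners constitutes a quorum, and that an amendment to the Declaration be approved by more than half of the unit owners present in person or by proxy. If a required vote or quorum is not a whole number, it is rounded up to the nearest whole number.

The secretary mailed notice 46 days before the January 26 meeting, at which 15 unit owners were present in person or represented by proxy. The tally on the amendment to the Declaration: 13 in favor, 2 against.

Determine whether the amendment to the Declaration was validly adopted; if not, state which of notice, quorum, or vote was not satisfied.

Notice: 46 days given; 45 required. Satisfied.
Quorum: 10% of 154 = 15.40, rounded up to 16; 15 present. Not satisfied.
Vote: requires a majority of those present (15); a majority of 15 is 8, so 8 needed; 13 in favor. Satisfied.

Invalid — quorum requirement not satisfied.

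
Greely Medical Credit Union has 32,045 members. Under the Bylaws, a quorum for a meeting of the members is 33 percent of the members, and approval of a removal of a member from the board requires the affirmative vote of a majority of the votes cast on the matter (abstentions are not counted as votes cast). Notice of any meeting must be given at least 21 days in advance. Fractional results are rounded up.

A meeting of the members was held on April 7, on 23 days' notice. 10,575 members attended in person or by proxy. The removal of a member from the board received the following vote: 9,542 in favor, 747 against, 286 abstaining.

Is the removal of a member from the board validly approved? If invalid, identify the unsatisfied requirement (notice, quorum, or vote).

Notice: 23 days given; 21 required. Satisfied.
Quorum: 33% of 32,045 = 10,574.85, rounded up to 10,575; 10,575 present. Satisfied.
Vote: requires a majority of the votes cast (10,575 − 286 abstaining = 10,289); a majority of 10289 is 5145, so 5,145 needed; 9,542 in favor. Satisfied.

Valid — all requirements satisfied.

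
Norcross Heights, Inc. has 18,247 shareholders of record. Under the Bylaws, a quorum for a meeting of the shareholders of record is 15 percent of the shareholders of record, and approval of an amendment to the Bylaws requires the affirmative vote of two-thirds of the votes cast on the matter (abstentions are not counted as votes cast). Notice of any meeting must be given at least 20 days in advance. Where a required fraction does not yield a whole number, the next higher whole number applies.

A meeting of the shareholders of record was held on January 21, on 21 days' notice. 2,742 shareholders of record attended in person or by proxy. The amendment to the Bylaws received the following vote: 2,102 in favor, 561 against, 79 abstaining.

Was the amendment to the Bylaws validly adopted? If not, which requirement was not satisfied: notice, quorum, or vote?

Notice: 21 days given; 20 required. Satisfied.
Quorum: 15% of 18,247 = 2,737.05, rounded up to 2,738; 2,742 present. Satisfied.
Vote: requires two-thirds of the votes cast (2,742 − 79 abstaining = 2,663); 2/3 of 2663 = 1775.33, rounded up to 1776, so 1,776 needed; 2,102 in favor. Satisfied.

Valid — all requirements satisfied.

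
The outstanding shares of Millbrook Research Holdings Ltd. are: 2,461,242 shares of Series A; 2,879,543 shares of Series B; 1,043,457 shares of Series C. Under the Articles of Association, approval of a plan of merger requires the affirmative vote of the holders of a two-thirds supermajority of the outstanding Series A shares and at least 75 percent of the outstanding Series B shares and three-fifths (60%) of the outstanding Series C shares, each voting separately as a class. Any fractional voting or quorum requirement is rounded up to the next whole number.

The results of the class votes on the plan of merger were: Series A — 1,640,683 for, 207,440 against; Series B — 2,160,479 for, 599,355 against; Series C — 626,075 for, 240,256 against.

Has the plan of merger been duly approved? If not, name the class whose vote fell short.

Not approved — the Series A shares did not give the required vote.

Series A: 2/3 of 2461242 = 1640828; 1,640,828 required, 1,640,683 in favor — not approved.
Series B: 3/4 of 2879543 = 2159657.25, rounded up to 2159658; 2,159,658 required, 2,160,479 in favor — approved.
Series C: 3/5 of 1043457 = 626074.20, rounded up to 626075; 626,075 required, 626,075 in favor — approved.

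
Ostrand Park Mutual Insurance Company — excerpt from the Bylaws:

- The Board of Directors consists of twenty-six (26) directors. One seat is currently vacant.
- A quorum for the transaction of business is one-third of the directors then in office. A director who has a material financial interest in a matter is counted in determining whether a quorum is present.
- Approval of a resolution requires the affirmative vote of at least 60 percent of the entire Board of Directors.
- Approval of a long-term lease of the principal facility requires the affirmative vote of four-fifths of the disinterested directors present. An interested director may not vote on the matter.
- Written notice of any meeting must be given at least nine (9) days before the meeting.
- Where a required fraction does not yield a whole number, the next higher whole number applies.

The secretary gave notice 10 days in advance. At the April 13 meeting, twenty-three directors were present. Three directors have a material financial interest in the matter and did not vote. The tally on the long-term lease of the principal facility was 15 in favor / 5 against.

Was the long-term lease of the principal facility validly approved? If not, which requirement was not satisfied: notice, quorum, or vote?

Notice: 10 days given; 9 required (10 ≥ 9). Satisfied.
Quorum: 23 present (interested directors count toward quorum); quorum is 9. Satisfied.
Vote: the long-term lease of the principal facility requires four-fifths of the disinterested directors present (23 − 3 = 20). 4/5 of 20 = 16, so 16 affirmative votes are needed; 15 voted in favor. Not satisfied.

Invalid — vote requirement not satisfied.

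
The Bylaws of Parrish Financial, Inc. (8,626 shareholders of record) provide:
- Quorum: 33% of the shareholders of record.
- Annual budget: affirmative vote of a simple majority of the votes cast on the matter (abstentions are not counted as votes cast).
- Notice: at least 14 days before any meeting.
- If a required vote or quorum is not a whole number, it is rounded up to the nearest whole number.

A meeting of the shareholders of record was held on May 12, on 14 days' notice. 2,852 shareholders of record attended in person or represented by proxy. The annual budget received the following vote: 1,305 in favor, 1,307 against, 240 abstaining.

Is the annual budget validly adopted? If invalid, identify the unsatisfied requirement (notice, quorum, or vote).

Invalid — vote requirement not satisfied.

Notice: 14 days given; 14 required. Satisfied.
Quorum: 33% of 8,626 = 2,846.58, rounded up to 2,847; 2,852 present. Satisfied.
Vote: requires a majority of the votes cast (2,852 − 240 abstaining = 2,612); a majority of 2612 is 1307, so 1,307 needed; 1,305 in favor. Not satisfied.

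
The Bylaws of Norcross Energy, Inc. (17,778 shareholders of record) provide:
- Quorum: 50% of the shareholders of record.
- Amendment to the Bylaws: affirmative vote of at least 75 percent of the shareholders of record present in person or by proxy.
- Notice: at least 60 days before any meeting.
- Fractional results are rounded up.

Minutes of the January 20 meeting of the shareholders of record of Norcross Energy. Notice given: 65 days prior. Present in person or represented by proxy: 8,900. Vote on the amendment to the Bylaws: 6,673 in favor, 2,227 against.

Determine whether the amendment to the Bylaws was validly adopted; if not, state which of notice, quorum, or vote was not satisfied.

Notice: 65 days given; 60 required. Satisfied.
Quorum: 50% of 17,778 = 8,889; 8,900 present. Satisfied.
Vote: requires three-fourths of those present (8,900); 3/4 of 8900 = 6675, so 6,675 needed; 6,673 in favor. Not satisfied.

Invalid — vote requirement not satisfied.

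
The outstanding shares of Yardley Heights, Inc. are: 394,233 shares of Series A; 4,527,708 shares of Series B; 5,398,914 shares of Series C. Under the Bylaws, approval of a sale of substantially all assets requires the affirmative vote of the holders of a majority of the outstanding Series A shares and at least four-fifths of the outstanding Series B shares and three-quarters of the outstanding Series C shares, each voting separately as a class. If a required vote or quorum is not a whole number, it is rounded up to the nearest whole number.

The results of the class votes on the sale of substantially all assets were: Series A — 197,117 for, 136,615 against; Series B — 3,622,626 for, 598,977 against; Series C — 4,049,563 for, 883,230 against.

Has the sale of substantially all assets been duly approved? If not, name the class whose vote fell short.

Approved — every class gave the required vote.

Series A: a majority of 394233 is 197117; 197,117 required, 197,117 in favor — approved.
Series B: 4/5 of 4527708 = 3622166.40, rounded up to 3622167; 3,622,167 required, 3,622,626 in favor — approved.
Series C: 3/4 of 5398914 = 4049185.50, rounded up to 4049186; 4,049,186 required, 4,049,563 in favor — approved.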